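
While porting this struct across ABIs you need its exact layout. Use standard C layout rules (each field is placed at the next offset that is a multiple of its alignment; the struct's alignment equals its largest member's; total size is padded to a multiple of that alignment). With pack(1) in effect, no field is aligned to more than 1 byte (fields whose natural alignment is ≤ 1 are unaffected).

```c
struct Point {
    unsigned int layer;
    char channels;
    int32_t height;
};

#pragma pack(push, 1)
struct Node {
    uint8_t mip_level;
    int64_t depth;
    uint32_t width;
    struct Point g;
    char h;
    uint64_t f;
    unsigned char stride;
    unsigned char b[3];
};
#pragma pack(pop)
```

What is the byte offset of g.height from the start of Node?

21

Point: @0: layer [4B, align 4] → 4; @4: channels [1B, align 1] → 5; +3 pad (align 4); @8: height [4B, align 4] → 12; size 12, align 4
@0: mip_level [1B, align 1] → 1
@1: depth [8B, align 1] → 9
@9: width [4B, align 1] → 13
@13: g [12B, align 1] → 25
within Point: height at 8
13 + 8 = 21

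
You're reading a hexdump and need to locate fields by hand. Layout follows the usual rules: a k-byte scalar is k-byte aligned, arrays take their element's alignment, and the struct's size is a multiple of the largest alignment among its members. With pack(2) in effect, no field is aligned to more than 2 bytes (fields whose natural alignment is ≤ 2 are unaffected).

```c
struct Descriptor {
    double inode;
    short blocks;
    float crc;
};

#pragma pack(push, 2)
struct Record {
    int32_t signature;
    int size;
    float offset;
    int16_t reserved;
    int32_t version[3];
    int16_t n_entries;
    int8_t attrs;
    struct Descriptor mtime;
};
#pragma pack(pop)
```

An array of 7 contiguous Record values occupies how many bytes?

Descriptor: @0: inode [8B, align 8] → 8; @8: blocks [2B, align 2] → 10; +2 pad (align 4); @12: crc [4B, align 4] → 16; size 16, align 8
@0: signature [4B, align 2] → 4
@4: size [4B, align 2] → 8
@8: offset [4B, align 2] → 12
@12: reserved [2B, align 2] → 14
@14: version [12B, align 2] → 26
@26: n_entries [2B, align 2] → 28
@28: attrs [1B, align 1] → 29
+1 pad (align 2)
@30: mtime [16B, align 2] → 46
size 46, align 2
array of 7: 7 × 46 = 322

322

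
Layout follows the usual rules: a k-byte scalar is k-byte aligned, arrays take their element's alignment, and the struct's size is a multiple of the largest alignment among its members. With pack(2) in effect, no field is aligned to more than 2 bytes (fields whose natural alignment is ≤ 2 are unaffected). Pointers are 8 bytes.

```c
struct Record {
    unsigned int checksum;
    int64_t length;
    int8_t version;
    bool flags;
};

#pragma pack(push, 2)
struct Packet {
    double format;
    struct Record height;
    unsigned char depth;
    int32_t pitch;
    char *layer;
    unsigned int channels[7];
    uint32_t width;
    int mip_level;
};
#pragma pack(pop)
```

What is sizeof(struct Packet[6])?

492

Record: @0: checksum [4B, align 4] → 4; +4 pad (align 8); @8: length [8B, align 8] → 16; @16: version [1B, align 1] → 17; @17: flags [1B, align 1] → 18; +6 tail pad (align 8); size 24, align 8
@0: format [8B, align 2] → 8
@8: height [24B, align 2] → 32
@32: depth [1B, align 1] → 33
+1 pad (align 2)
@34: pitch [4B, align 2] → 38
@38: layer [8B, align 2] → 46
@46: channels [28B, align 2] → 74
@74: width [4B, align 2] → 78
@78: mip_level [4B, align 2] → 82
size 82, align 2
array of 6: 6 × 82 = 492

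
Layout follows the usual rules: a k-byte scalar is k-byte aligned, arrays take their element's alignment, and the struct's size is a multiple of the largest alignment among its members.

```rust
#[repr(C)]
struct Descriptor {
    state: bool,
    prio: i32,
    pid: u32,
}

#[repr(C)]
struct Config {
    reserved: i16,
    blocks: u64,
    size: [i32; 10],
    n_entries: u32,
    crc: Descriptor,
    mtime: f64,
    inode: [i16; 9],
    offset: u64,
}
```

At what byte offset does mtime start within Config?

Descriptor: state at 0 (size 1, align 1) → ends 1; pad 3 to align 4 for prio; prio at 4 (size 4, align 4) → ends 8; pid at 8 (size 4, align 4) → ends 12; total 12 bytes, alignment 4
reserved at 0 (size 2, align 2) → ends 2
pad 6 to align 8 for blocks
blocks at 8 (size 8, align 8) → ends 16
size at 16 (size 40, align 4) → ends 56
n_entries at 56 (size 4, align 4) → ends 60
crc at 60 (size 12, align 4) → ends 72
mtime at 72 (size 8, align 8) → ends 80

72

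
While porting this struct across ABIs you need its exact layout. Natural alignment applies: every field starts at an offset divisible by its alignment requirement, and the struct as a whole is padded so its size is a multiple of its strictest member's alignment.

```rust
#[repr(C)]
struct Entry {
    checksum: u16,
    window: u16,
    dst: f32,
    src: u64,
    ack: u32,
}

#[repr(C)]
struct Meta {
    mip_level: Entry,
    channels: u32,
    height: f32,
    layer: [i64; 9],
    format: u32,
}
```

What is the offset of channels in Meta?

24

Entry: checksum at 0 (size 2, align 2) → ends 2; window at 2 (size 2, align 2) → ends 4; dst at 4 (size 4, align 4) → ends 8; src at 8 (size 8, align 8) → ends 16; ack at 16 (size 4, align 4) → ends 20; tail pad 4 to reach multiple of 8; total 24 bytes, alignment 8
mip_level at 0 (size 24, align 8) → ends 24
channels at 24 (size 4, align 4) → ends 28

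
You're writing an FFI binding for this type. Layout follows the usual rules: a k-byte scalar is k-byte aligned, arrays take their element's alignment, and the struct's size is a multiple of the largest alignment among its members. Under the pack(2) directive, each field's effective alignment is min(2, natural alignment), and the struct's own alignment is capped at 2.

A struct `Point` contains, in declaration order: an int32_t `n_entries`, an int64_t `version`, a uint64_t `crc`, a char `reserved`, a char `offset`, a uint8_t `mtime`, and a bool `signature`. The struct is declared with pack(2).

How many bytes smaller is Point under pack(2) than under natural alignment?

natural layout:
  0..4  n_entries  (4B, 4-aligned)
  4..8  -- padding (4B)
  8..16  version  (8B, 8-aligned)
  16..24  crc  (8B, 8-aligned)
  24..25  reserved  (1B, 1-aligned)
  25..26  offset  (1B, 1-aligned)
  26..27  mtime  (1B, 1-aligned)
  27..28  signature  (1B, 1-aligned)
  28..32  -- tail padding (4B)
  sizeof = 32, alignof = 8
packed(2) layout:
  0..4  n_entries  (4B, 2-aligned)
  4..12  version  (8B, 2-aligned)
  12..20  crc  (8B, 2-aligned)
  20..21  reserved  (1B, 1-aligned)
  21..22  offset  (1B, 1-aligned)
  22..23  mtime  (1B, 1-aligned)
  23..24  signature  (1B, 1-aligned)
  sizeof = 24, alignof = 2
32 − 24 = 8

8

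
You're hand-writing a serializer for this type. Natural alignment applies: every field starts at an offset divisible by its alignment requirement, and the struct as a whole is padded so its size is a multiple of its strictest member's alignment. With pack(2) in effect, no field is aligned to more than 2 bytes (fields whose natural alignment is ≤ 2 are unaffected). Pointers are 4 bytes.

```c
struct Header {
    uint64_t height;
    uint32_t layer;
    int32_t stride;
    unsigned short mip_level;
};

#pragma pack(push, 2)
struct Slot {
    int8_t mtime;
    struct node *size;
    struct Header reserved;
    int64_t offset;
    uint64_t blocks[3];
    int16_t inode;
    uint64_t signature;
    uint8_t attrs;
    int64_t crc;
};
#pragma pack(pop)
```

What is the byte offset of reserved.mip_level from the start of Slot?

Header: 0..8  height  (8B, 8-aligned); 8..12  layer  (4B, 4-aligned); 12..16  stride  (4B, 4-aligned); 16..18  mip_level  (2B, 2-aligned); 18..24  -- tail padding (6B); sizeof = 24, alignof = 8
0..1  mtime  (1B, 1-aligned)
1..2  -- padding (1B)
2..6  size  (4B, 2-aligned)
6..30  reserved  (24B, 2-aligned)
within Header: mip_level at 16
6 + 16 = 22

22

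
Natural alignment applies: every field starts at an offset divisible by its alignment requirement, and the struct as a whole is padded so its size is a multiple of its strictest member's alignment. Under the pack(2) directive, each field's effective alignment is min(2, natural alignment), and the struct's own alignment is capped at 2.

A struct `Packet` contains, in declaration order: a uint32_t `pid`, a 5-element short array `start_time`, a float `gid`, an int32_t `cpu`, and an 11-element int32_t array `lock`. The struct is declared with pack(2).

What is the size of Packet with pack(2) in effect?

pid at 0 (size 4, align 2) → ends 4
start_time at 4 (size 10, align 2) → ends 14
gid at 14 (size 4, align 2) → ends 18
cpu at 18 (size 4, align 2) → ends 22
lock at 22 (size 44, align 2) → ends 66
total 66 bytes, alignment 2

66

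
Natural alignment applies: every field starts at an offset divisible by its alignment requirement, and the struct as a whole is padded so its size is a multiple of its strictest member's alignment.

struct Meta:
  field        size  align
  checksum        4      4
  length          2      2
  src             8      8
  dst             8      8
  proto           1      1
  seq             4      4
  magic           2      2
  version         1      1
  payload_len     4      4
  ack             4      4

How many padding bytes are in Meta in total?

0..4  checksum  (4B, 4-aligned)
4..6  length  (2B, 2-aligned)
6..8  -- padding (2B)
8..16  src  (8B, 8-aligned)
16..24  dst  (8B, 8-aligned)
24..25  proto  (1B, 1-aligned)
25..28  -- padding (3B)
28..32  seq  (4B, 4-aligned)
32..34  magic  (2B, 2-aligned)
34..35  version  (1B, 1-aligned)
35..36  -- padding (1B)
36..40  payload_len  (4B, 4-aligned)
40..44  ack  (4B, 4-aligned)
44..48  -- tail padding (4B)
sizeof = 48, alignof = 8
data bytes 38, size 48 → padding 10

10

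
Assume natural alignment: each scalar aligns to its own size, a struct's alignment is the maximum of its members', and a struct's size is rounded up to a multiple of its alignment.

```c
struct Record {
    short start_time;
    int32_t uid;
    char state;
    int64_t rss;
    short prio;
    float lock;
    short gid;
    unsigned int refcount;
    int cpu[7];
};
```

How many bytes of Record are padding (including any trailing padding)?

17

0..2  start_time  (2B, 2-aligned)
2..4  -- padding (2B)
4..8  uid  (4B, 4-aligned)
8..9  state  (1B, 1-aligned)
9..16  -- padding (7B)
16..24  rss  (8B, 8-aligned)
24..26  prio  (2B, 2-aligned)
26..28  -- padding (2B)
28..32  lock  (4B, 4-aligned)
32..34  gid  (2B, 2-aligned)
34..36  -- padding (2B)
36..40  refcount  (4B, 4-aligned)
40..68  cpu  (28B, 4-aligned)
68..72  -- tail padding (4B)
sizeof = 72, alignof = 8
data bytes 55, size 72 → padding 17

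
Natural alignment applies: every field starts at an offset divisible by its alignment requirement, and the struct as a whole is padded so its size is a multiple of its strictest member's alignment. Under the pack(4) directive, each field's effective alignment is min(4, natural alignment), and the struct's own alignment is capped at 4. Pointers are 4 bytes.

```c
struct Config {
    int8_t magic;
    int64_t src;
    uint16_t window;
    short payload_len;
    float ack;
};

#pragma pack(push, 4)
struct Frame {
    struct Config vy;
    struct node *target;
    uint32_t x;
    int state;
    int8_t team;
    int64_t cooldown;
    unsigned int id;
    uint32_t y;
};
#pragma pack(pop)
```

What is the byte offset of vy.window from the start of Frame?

16

Config: 0..1  magic  (1B, 1-aligned); 1..8  -- padding (7B); 8..16  src  (8B, 8-aligned); 16..18  window  (2B, 2-aligned); 18..20  payload_len  (2B, 2-aligned); 20..24  ack  (4B, 4-aligned); sizeof = 24, alignof = 8
0..24  vy  (24B, 4-aligned)
within Config: window at 16
0 + 16 = 16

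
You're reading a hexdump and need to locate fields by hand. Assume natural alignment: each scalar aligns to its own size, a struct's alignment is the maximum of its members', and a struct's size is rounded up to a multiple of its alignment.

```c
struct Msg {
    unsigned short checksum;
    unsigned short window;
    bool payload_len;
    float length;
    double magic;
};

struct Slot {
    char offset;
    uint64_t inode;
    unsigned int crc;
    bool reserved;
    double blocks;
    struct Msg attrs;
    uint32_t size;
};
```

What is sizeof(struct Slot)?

Msg: @0: checksum [2B, align 2] → 2; @2: window [2B, align 2] → 4; @4: payload_len [1B, align 1] → 5; +3 pad (align 4); @8: length [4B, align 4] → 12; +4 pad (align 8); @16: magic [8B, align 8] → 24; size 24, align 8
@0: offset [1B, align 1] → 1
+7 pad (align 8)
@8: inode [8B, align 8] → 16
@16: crc [4B, align 4] → 20
@20: reserved [1B, align 1] → 21
+3 pad (align 8)
@24: blocks [8B, align 8] → 32
@32: attrs [24B, align 8] → 56
@56: size [4B, align 4] → 60
+4 tail pad (align 8)
size 64, align 8

64 bytes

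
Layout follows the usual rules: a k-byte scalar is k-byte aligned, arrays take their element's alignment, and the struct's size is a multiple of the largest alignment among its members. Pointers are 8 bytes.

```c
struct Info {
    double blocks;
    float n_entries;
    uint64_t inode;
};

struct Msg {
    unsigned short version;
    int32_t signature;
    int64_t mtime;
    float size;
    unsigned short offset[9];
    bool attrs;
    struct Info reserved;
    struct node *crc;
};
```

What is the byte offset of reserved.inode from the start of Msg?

56

Info: blocks at 0 (size 8, align 8) → ends 8; n_entries at 8 (size 4, align 4) → ends 12; pad 4 to align 8 for inode; inode at 16 (size 8, align 8) → ends 24; total 24 bytes, alignment 8
version at 0 (size 2, align 2) → ends 2
pad 2 to align 4 for signature
signature at 4 (size 4, align 4) → ends 8
mtime at 8 (size 8, align 8) → ends 16
size at 16 (size 4, align 4) → ends 20
offset at 20 (size 18, align 2) → ends 38
attrs at 38 (size 1, align 1) → ends 39
pad 1 to align 8 for reserved
reserved at 40 (size 24, align 8) → ends 64
within Info: inode at 16
40 + 16 = 56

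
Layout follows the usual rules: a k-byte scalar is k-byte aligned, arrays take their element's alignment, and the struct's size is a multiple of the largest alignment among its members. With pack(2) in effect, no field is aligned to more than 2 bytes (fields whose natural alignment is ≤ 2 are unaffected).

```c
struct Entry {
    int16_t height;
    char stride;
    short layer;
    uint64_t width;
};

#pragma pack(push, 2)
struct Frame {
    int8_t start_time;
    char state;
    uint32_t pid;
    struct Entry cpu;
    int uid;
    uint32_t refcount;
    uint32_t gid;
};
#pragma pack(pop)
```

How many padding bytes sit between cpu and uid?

Entry: 0..2  height  (2B, 2-aligned); 2..3  stride  (1B, 1-aligned); 3..4  -- padding (1B); 4..6  layer  (2B, 2-aligned); 6..8  -- padding (2B); 8..16  width  (8B, 8-aligned); sizeof = 16, alignof = 8
0..1  start_time  (1B, 1-aligned)
1..2  state  (1B, 1-aligned)
2..6  pid  (4B, 2-aligned)
6..22  cpu  (16B, 2-aligned)
22..26  uid  (4B, 2-aligned)

0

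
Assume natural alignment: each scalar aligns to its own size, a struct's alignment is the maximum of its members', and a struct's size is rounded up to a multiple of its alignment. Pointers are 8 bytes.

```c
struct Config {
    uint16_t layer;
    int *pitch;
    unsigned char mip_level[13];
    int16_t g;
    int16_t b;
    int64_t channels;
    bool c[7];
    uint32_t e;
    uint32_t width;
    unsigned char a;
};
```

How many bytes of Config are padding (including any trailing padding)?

0..2  layer  (2B, 2-aligned)
2..8  -- padding (6B)
8..16  pitch  (8B, 8-aligned)
16..29  mip_level  (13B, 1-aligned)
29..30  -- padding (1B)
30..32  g  (2B, 2-aligned)
32..34  b  (2B, 2-aligned)
34..40  -- padding (6B)
40..48  channels  (8B, 8-aligned)
48..55  c  (7B, 1-aligned)
55..56  -- padding (1B)
56..60  e  (4B, 4-aligned)
60..64  width  (4B, 4-aligned)
64..65  a  (1B, 1-aligned)
65..72  -- tail padding (7B)
sizeof = 72, alignof = 8
data bytes 51, size 72 → padding 21

21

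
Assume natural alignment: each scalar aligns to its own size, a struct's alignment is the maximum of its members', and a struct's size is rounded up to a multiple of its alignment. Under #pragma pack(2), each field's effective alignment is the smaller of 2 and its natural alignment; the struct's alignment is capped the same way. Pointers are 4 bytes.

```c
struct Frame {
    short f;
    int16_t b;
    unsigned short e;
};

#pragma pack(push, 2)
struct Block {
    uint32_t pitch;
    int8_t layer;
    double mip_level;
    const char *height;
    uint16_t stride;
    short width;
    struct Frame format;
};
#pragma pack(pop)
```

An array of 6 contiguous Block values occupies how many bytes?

168

Frame: @0: f [2B, align 2] → 2; @2: b [2B, align 2] → 4; @4: e [2B, align 2] → 6; size 6, align 2
@0: pitch [4B, align 2] → 4
@4: layer [1B, align 1] → 5
+1 pad (align 2)
@6: mip_level [8B, align 2] → 14
@14: height [4B, align 2] → 18
@18: stride [2B, align 2] → 20
@20: width [2B, align 2] → 22
@22: format [6B, align 2] → 28
size 28, align 2
array of 6: 6 × 28 = 168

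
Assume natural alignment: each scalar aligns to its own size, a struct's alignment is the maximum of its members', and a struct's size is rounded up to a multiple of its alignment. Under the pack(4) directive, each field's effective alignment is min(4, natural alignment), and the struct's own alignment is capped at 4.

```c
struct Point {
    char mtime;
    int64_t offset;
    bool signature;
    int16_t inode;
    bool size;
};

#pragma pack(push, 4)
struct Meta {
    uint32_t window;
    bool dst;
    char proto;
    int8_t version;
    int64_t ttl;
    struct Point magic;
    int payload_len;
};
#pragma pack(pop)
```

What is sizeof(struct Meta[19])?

836

Point: 0..1  mtime  (1B, 1-aligned); 1..8  -- padding (7B); 8..16  offset  (8B, 8-aligned); 16..17  signature  (1B, 1-aligned); 17..18  -- padding (1B); 18..20  inode  (2B, 2-aligned); 20..21  size  (1B, 1-aligned); 21..24  -- tail padding (3B); sizeof = 24, alignof = 8
0..4  window  (4B, 4-aligned)
4..5  dst  (1B, 1-aligned)
5..6  proto  (1B, 1-aligned)
6..7  version  (1B, 1-aligned)
7..8  -- padding (1B)
8..16  ttl  (8B, 4-aligned)
16..40  magic  (24B, 4-aligned)
40..44  payload_len  (4B, 4-aligned)
sizeof = 44, alignof = 4
array of 19: 19 × 44 = 836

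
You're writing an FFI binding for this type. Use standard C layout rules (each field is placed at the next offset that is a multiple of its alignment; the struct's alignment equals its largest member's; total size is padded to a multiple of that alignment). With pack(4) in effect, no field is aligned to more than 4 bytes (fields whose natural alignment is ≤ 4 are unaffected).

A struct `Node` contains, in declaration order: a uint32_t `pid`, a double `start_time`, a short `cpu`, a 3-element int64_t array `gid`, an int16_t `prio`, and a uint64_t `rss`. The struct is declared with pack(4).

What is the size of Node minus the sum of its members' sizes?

0..4  pid  (4B, 4-aligned)
4..12  start_time  (8B, 4-aligned)
12..14  cpu  (2B, 2-aligned)
14..16  -- padding (2B)
16..40  gid  (24B, 4-aligned)
40..42  prio  (2B, 2-aligned)
42..44  -- padding (2B)
44..52  rss  (8B, 4-aligned)
sizeof = 52, alignof = 4
data bytes 48, size 52 → padding 4

4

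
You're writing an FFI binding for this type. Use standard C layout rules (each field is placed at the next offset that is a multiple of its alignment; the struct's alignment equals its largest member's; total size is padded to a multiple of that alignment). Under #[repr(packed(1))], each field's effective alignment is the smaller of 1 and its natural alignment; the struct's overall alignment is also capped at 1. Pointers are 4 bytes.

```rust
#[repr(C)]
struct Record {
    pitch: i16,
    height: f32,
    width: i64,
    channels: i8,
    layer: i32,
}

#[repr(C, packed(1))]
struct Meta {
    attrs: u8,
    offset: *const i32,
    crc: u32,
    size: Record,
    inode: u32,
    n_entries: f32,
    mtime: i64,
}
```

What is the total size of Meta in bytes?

Record: pitch at 0 (size 2, align 2) → ends 2; pad 2 to align 4 for height; height at 4 (size 4, align 4) → ends 8; width at 8 (size 8, align 8) → ends 16; channels at 16 (size 1, align 1) → ends 17; pad 3 to align 4 for layer; layer at 20 (size 4, align 4) → ends 24; total 24 bytes, alignment 8
attrs at 0 (size 1, align 1) → ends 1
offset at 1 (size 4, align 1) → ends 5
crc at 5 (size 4, align 1) → ends 9
size at 9 (size 24, align 1) → ends 33
inode at 33 (size 4, align 1) → ends 37
n_entries at 37 (size 4, align 1) → ends 41
mtime at 41 (size 8, align 1) → ends 49
total 49 bytes, alignment 1

49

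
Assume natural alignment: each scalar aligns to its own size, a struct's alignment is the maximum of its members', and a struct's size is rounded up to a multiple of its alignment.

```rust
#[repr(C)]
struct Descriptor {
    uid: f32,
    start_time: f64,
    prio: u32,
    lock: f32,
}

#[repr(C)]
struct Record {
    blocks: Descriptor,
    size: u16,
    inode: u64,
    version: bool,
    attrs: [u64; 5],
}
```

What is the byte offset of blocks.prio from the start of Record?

16

Descriptor: @0: uid [4B, align 4] → 4; +4 pad (align 8); @8: start_time [8B, align 8] → 16; @16: prio [4B, align 4] → 20; @20: lock [4B, align 4] → 24; size 24, align 8
@0: blocks [24B, align 8] → 24
within Descriptor: prio at 16
0 + 16 = 16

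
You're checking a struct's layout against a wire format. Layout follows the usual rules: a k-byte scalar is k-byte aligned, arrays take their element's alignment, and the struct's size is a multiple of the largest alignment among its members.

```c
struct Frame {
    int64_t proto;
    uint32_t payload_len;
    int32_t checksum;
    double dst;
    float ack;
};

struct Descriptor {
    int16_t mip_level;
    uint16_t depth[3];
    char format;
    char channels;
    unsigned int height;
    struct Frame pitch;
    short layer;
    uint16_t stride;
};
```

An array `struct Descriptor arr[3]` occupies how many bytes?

Frame: @0: proto [8B, align 8] → 8; @8: payload_len [4B, align 4] → 12; @12: checksum [4B, align 4] → 16; @16: dst [8B, align 8] → 24; @24: ack [4B, align 4] → 28; +4 tail pad (align 8); size 32, align 8
@0: mip_level [2B, align 2] → 2
@2: depth [6B, align 2] → 8
@8: format [1B, align 1] → 9
@9: channels [1B, align 1] → 10
+2 pad (align 4)
@12: height [4B, align 4] → 16
@16: pitch [32B, align 8] → 48
@48: layer [2B, align 2] → 50
@50: stride [2B, align 2] → 52
+4 tail pad (align 8)
size 56, align 8
array of 3: 3 × 56 = 168

168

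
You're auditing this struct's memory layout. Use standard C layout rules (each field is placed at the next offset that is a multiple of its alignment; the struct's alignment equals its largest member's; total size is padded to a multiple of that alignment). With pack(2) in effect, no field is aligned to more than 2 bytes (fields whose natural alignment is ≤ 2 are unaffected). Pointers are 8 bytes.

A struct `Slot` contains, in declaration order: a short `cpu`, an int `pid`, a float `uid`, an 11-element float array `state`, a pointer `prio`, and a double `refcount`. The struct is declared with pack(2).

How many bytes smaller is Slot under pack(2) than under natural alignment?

natural layout:
  0..2  cpu  (2B, 2-aligned)
  2..4  -- padding (2B)
  4..8  pid  (4B, 4-aligned)
  8..12  uid  (4B, 4-aligned)
  12..56  state  (44B, 4-aligned)
  56..64  prio  (8B, 8-aligned)
  64..72  refcount  (8B, 8-aligned)
  sizeof = 72, alignof = 8
packed(2) layout:
  0..2  cpu  (2B, 2-aligned)
  2..6  pid  (4B, 2-aligned)
  6..10  uid  (4B, 2-aligned)
  10..54  state  (44B, 2-aligned)
  54..62  prio  (8B, 2-aligned)
  62..70  refcount  (8B, 2-aligned)
  sizeof = 70, alignof = 2
72 − 70 = 2

2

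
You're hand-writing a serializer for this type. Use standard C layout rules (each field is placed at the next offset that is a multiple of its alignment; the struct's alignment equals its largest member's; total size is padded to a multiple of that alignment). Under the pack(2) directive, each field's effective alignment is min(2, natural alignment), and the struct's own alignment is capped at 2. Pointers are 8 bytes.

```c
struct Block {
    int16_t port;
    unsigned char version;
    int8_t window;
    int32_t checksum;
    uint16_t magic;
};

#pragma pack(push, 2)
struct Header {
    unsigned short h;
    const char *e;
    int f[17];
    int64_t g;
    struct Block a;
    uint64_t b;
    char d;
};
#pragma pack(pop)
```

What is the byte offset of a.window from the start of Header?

89

Block: 0..2  port  (2B, 2-aligned); 2..3  version  (1B, 1-aligned); 3..4  window  (1B, 1-aligned); 4..8  checksum  (4B, 4-aligned); 8..10  magic  (2B, 2-aligned); 10..12  -- tail padding (2B); sizeof = 12, alignof = 4
0..2  h  (2B, 2-aligned)
2..10  e  (8B, 2-aligned)
10..78  f  (68B, 2-aligned)
78..86  g  (8B, 2-aligned)
86..98  a  (12B, 2-aligned)
within Block: window at 3
86 + 3 = 89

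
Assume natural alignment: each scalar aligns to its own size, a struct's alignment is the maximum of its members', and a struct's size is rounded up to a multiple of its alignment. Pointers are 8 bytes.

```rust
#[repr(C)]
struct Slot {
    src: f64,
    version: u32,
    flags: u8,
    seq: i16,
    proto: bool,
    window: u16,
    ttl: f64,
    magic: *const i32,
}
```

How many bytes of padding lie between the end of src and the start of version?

@0: src [8B, align 8] → 8
@8: version [4B, align 4] → 12

0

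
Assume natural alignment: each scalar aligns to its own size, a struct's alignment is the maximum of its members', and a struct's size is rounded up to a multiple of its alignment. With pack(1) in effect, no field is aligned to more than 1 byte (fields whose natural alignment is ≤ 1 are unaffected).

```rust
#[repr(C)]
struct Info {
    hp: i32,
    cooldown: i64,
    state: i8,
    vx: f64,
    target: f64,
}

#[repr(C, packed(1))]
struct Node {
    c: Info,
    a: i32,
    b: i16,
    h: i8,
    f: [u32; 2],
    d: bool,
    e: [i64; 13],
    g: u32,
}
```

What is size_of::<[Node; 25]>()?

Info: 0..4  hp  (4B, 4-aligned); 4..8  -- padding (4B); 8..16  cooldown  (8B, 8-aligned); 16..17  state  (1B, 1-aligned); 17..24  -- padding (7B); 24..32  vx  (8B, 8-aligned); 32..40  target  (8B, 8-aligned); sizeof = 40, alignof = 8
0..40  c  (40B, 1-aligned)
40..44  a  (4B, 1-aligned)
44..46  b  (2B, 1-aligned)
46..47  h  (1B, 1-aligned)
47..55  f  (8B, 1-aligned)
55..56  d  (1B, 1-aligned)
56..160  e  (104B, 1-aligned)
160..164  g  (4B, 1-aligned)
sizeof = 164, alignof = 1
array of 25: 25 × 164 = 4100

4100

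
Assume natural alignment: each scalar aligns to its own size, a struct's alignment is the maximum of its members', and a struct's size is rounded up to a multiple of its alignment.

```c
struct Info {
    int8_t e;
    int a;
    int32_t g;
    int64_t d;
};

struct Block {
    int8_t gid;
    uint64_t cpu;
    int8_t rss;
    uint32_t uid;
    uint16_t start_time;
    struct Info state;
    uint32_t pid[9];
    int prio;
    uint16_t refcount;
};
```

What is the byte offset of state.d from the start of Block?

48

Info: 0..1  e  (1B, 1-aligned); 1..4  -- padding (3B); 4..8  a  (4B, 4-aligned); 8..12  g  (4B, 4-aligned); 12..16  -- padding (4B); 16..24  d  (8B, 8-aligned); sizeof = 24, alignof = 8
0..1  gid  (1B, 1-aligned)
1..8  -- padding (7B)
8..16  cpu  (8B, 8-aligned)
16..17  rss  (1B, 1-aligned)
17..20  -- padding (3B)
20..24  uid  (4B, 4-aligned)
24..26  start_time  (2B, 2-aligned)
26..32  -- padding (6B)
32..56  state  (24B, 8-aligned)
within Info: d at 16
32 + 16 = 48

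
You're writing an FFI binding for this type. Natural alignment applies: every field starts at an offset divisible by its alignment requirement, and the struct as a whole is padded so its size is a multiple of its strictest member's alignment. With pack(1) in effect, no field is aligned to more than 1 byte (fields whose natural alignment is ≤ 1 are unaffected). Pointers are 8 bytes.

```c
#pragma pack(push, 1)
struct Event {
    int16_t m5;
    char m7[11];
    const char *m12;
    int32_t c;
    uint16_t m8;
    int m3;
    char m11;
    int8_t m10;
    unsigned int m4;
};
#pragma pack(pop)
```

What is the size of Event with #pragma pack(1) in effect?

m5 at 0 (size 2, align 1) → ends 2
m7 at 2 (size 11, align 1) → ends 13
m12 at 13 (size 8, align 1) → ends 21
c at 21 (size 4, align 1) → ends 25
m8 at 25 (size 2, align 1) → ends 27
m3 at 27 (size 4, align 1) → ends 31
m11 at 31 (size 1, align 1) → ends 32
m10 at 32 (size 1, align 1) → ends 33
m4 at 33 (size 4, align 1) → ends 37
total 37 bytes, alignment 1

37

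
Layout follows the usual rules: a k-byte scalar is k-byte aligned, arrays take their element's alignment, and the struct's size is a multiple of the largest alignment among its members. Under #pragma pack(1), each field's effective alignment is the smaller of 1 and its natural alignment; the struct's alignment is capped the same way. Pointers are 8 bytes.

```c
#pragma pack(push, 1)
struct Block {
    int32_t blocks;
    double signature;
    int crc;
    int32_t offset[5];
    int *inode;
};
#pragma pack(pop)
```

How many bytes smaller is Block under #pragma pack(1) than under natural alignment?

natural layout:
  @0: blocks [4B, align 4] → 4
  +4 pad (align 8)
  @8: signature [8B, align 8] → 16
  @16: crc [4B, align 4] → 20
  @20: offset [20B, align 4] → 40
  @40: inode [8B, align 8] → 48
  size 48, align 8
packed(1) layout:
  @0: blocks [4B, align 1] → 4
  @4: signature [8B, align 1] → 12
  @12: crc [4B, align 1] → 16
  @16: offset [20B, align 1] → 36
  @36: inode [8B, align 1] → 44
  size 44, align 1
48 − 44 = 4

4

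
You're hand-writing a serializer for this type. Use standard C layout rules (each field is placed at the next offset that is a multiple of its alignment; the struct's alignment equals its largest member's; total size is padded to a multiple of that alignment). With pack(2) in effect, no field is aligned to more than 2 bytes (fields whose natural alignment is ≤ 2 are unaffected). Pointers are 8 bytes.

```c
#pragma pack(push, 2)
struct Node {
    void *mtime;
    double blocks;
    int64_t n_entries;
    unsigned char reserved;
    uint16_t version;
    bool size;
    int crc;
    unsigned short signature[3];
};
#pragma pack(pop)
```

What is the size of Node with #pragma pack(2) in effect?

0..8  mtime  (8B, 2-aligned)
8..16  blocks  (8B, 2-aligned)
16..24  n_entries  (8B, 2-aligned)
24..25  reserved  (1B, 1-aligned)
25..26  -- padding (1B)
26..28  version  (2B, 2-aligned)
28..29  size  (1B, 1-aligned)
29..30  -- padding (1B)
30..34  crc  (4B, 2-aligned)
34..40  signature  (6B, 2-aligned)
sizeof = 40, alignof = 2

40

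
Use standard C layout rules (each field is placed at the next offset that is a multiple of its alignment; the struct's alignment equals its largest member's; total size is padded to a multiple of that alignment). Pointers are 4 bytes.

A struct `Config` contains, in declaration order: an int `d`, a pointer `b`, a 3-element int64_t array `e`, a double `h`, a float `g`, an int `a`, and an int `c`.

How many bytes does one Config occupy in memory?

56

0..4  d  (4B, 4-aligned)
4..8  b  (4B, 4-aligned)
8..32  e  (24B, 8-aligned)
32..40  h  (8B, 8-aligned)
40..44  g  (4B, 4-aligned)
44..48  a  (4B, 4-aligned)
48..52  c  (4B, 4-aligned)
52..56  -- tail padding (4B)
sizeof = 56, alignof = 8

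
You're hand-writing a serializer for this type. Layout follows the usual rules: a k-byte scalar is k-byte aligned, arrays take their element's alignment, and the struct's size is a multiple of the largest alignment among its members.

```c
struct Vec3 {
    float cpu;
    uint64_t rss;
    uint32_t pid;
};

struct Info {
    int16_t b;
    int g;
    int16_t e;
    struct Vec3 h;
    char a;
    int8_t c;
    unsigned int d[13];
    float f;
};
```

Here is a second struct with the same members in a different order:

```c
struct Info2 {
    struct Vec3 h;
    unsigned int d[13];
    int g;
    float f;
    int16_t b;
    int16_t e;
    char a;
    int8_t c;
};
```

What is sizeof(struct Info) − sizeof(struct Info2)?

Vec3: cpu at 0 (size 4, align 4) → ends 4; pad 4 to align 8 for rss; rss at 8 (size 8, align 8) → ends 16; pid at 16 (size 4, align 4) → ends 20; tail pad 4 to reach multiple of 8; total 24 bytes, alignment 8
b at 0 (size 2, align 2) → ends 2
pad 2 to align 4 for g
g at 4 (size 4, align 4) → ends 8
e at 8 (size 2, align 2) → ends 10
pad 6 to align 8 for h
h at 16 (size 24, align 8) → ends 40
a at 40 (size 1, align 1) → ends 41
c at 41 (size 1, align 1) → ends 42
pad 2 to align 4 for d
d at 44 (size 52, align 4) → ends 96
f at 96 (size 4, align 4) → ends 100
tail pad 4 to reach multiple of 8
total 104 bytes, alignment 8
— Info2 —
h at 0 (size 24, align 8) → ends 24
d at 24 (size 52, align 4) → ends 76
g at 76 (size 4, align 4) → ends 80
f at 80 (size 4, align 4) → ends 84
b at 84 (size 2, align 2) → ends 86
e at 86 (size 2, align 2) → ends 88
a at 88 (size 1, align 1) → ends 89
c at 89 (size 1, align 1) → ends 90
tail pad 6 to reach multiple of 8
total 96 bytes, alignment 8
104 − 96 = 8

8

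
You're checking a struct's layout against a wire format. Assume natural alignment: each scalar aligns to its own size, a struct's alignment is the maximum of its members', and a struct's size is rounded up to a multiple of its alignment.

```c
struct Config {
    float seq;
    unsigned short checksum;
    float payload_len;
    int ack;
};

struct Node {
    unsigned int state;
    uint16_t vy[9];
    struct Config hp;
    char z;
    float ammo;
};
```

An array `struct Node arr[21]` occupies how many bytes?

1008

Config: seq at 0 (size 4, align 4) → ends 4; checksum at 4 (size 2, align 2) → ends 6; pad 2 to align 4 for payload_len; payload_len at 8 (size 4, align 4) → ends 12; ack at 12 (size 4, align 4) → ends 16; total 16 bytes, alignment 4
state at 0 (size 4, align 4) → ends 4
vy at 4 (size 18, align 2) → ends 22
pad 2 to align 4 for hp
hp at 24 (size 16, align 4) → ends 40
z at 40 (size 1, align 1) → ends 41
pad 3 to align 4 for ammo
ammo at 44 (size 4, align 4) → ends 48
total 48 bytes, alignment 4
array of 21: 21 × 48 = 1008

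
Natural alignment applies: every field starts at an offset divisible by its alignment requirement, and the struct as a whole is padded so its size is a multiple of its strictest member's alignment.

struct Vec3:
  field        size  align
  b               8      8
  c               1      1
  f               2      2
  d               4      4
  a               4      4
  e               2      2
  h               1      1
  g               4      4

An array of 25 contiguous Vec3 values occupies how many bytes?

800

0..8  b  (8B, 8-aligned)
8..9  c  (1B, 1-aligned)
9..10  -- padding (1B)
10..12  f  (2B, 2-aligned)
12..16  d  (4B, 4-aligned)
16..20  a  (4B, 4-aligned)
20..22  e  (2B, 2-aligned)
22..23  h  (1B, 1-aligned)
23..24  -- padding (1B)
24..28  g  (4B, 4-aligned)
28..32  -- tail padding (4B)
sizeof = 32, alignof = 8
array of 25: 25 × 32 = 800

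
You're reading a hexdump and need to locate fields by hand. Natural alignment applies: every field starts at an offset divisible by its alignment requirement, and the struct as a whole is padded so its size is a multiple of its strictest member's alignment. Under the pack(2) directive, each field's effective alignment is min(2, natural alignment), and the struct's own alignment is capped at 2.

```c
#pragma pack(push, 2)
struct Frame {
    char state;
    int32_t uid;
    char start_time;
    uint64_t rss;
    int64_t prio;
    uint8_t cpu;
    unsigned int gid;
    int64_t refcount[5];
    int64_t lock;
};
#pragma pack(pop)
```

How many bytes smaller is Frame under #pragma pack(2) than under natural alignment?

natural layout:
  @0: state [1B, align 1] → 1
  +3 pad (align 4)
  @4: uid [4B, align 4] → 8
  @8: start_time [1B, align 1] → 9
  +7 pad (align 8)
  @16: rss [8B, align 8] → 24
  @24: prio [8B, align 8] → 32
  @32: cpu [1B, align 1] → 33
  +3 pad (align 4)
  @36: gid [4B, align 4] → 40
  @40: refcount [40B, align 8] → 80
  @80: lock [8B, align 8] → 88
  size 88, align 8
packed(2) layout:
  @0: state [1B, align 1] → 1
  +1 pad (align 2)
  @2: uid [4B, align 2] → 6
  @6: start_time [1B, align 1] → 7
  +1 pad (align 2)
  @8: rss [8B, align 2] → 16
  @16: prio [8B, align 2] → 24
  @24: cpu [1B, align 1] → 25
  +1 pad (align 2)
  @26: gid [4B, align 2] → 30
  @30: refcount [40B, align 2] → 70
  @70: lock [8B, align 2] → 78
  size 78, align 2
88 − 78 = 10

10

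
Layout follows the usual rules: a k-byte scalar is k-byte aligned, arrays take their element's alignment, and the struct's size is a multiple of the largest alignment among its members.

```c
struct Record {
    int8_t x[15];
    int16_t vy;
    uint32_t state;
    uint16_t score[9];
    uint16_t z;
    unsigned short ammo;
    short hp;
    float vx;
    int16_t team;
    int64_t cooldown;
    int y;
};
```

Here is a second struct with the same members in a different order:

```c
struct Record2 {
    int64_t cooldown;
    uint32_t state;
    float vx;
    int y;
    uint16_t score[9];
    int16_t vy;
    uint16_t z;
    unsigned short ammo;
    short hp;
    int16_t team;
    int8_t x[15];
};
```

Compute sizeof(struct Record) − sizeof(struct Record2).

8

@0: x [15B, align 1] → 15
+1 pad (align 2)
@16: vy [2B, align 2] → 18
+2 pad (align 4)
@20: state [4B, align 4] → 24
@24: score [18B, align 2] → 42
@42: z [2B, align 2] → 44
@44: ammo [2B, align 2] → 46
@46: hp [2B, align 2] → 48
@48: vx [4B, align 4] → 52
@52: team [2B, align 2] → 54
+2 pad (align 8)
@56: cooldown [8B, align 8] → 64
@64: y [4B, align 4] → 68
+4 tail pad (align 8)
size 72, align 8
— Record2 —
@0: cooldown [8B, align 8] → 8
@8: state [4B, align 4] → 12
@12: vx [4B, align 4] → 16
@16: y [4B, align 4] → 20
@20: score [18B, align 2] → 38
@38: vy [2B, align 2] → 40
@40: z [2B, align 2] → 42
@42: ammo [2B, align 2] → 44
@44: hp [2B, align 2] → 46
@46: team [2B, align 2] → 48
@48: x [15B, align 1] → 63
+1 tail pad (align 8)
size 64, align 8
72 − 64 = 8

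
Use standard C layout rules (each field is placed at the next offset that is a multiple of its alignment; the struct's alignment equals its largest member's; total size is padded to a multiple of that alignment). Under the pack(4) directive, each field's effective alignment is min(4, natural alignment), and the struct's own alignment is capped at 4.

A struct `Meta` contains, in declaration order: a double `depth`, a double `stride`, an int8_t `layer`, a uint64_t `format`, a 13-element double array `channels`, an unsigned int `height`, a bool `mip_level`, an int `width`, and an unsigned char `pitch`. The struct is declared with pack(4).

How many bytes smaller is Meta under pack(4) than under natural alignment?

natural layout:
  depth at 0 (size 8, align 8) → ends 8
  stride at 8 (size 8, align 8) → ends 16
  layer at 16 (size 1, align 1) → ends 17
  pad 7 to align 8 for format
  format at 24 (size 8, align 8) → ends 32
  channels at 32 (size 104, align 8) → ends 136
  height at 136 (size 4, align 4) → ends 140
  mip_level at 140 (size 1, align 1) → ends 141
  pad 3 to align 4 for width
  width at 144 (size 4, align 4) → ends 148
  pitch at 148 (size 1, align 1) → ends 149
  tail pad 3 to reach multiple of 8
  total 152 bytes, alignment 8
packed(4) layout:
  depth at 0 (size 8, align 4) → ends 8
  stride at 8 (size 8, align 4) → ends 16
  layer at 16 (size 1, align 1) → ends 17
  pad 3 to align 4 for format
  format at 20 (size 8, align 4) → ends 28
  channels at 28 (size 104, align 4) → ends 132
  height at 132 (size 4, align 4) → ends 136
  mip_level at 136 (size 1, align 1) → ends 137
  pad 3 to align 4 for width
  width at 140 (size 4, align 4) → ends 144
  pitch at 144 (size 1, align 1) → ends 145
  tail pad 3 to reach multiple of 4
  total 148 bytes, alignment 4
152 − 148 = 4

4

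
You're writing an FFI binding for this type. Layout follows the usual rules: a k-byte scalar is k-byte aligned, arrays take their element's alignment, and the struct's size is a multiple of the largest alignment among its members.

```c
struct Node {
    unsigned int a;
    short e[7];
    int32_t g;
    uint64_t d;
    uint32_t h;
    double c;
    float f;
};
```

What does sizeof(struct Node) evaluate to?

a at 0 (size 4, align 4) → ends 4
e at 4 (size 14, align 2) → ends 18
pad 2 to align 4 for g
g at 20 (size 4, align 4) → ends 24
d at 24 (size 8, align 8) → ends 32
h at 32 (size 4, align 4) → ends 36
pad 4 to align 8 for c
c at 40 (size 8, align 8) → ends 48
f at 48 (size 4, align 4) → ends 52
tail pad 4 to reach multiple of 8
total 56 bytes, alignment 8

56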